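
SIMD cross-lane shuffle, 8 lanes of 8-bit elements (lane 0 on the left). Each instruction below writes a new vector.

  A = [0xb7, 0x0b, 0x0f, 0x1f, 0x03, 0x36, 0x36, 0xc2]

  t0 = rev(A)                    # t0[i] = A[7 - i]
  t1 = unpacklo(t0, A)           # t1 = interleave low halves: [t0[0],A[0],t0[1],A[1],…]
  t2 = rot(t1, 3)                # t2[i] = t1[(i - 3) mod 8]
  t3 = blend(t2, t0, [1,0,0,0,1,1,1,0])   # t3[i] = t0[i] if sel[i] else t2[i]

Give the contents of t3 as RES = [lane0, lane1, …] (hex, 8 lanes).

→ t0 |c2|36|36|03|1f|0f|0b|b7|
→ t1 |c2|b7|36|0b|36|0f|03|1f|
→ t2 |0f|03|1f|c2|b7|36|0b|36|
→ t3 |c2|03|1f|c2|1f|0f|0b|36|

RES = [ 0xc2  0x03  0x1f  0xc2  0x1f  0x0f  0x0b  0x36 ]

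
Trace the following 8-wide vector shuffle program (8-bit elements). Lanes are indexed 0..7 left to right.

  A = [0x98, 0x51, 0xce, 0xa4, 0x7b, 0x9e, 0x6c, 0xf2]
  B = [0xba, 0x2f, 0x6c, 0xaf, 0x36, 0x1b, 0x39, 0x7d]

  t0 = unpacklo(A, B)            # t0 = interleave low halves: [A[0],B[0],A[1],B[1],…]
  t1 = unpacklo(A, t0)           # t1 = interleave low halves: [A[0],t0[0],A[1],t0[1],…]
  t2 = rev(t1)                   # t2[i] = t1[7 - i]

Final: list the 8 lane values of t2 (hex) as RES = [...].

RES = [ 0x2f  0xa4  0x51  0xce  0xba  0x51  0x98  0x98 ]

  t0: 98 ba 51 2f ce 6c a4 af
  t1: 98 98 51 ba ce 51 a4 2f
  t2: 2f a4 51 ce ba 51 98 98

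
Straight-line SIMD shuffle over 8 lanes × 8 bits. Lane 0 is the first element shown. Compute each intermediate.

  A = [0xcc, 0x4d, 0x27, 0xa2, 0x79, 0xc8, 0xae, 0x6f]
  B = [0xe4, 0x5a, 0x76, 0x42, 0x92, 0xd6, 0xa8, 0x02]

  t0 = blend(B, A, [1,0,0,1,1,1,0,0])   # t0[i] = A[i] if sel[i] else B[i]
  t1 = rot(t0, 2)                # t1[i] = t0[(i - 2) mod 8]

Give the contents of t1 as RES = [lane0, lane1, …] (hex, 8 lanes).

RES = [ 0xa8  0x02  0xcc  0x5a  0x76  0xa2  0x79  0xc8 ]

  t0: cc 5a 76 a2 79 c8 a8 02
  t1: a8 02 cc 5a 76 a2 79 c8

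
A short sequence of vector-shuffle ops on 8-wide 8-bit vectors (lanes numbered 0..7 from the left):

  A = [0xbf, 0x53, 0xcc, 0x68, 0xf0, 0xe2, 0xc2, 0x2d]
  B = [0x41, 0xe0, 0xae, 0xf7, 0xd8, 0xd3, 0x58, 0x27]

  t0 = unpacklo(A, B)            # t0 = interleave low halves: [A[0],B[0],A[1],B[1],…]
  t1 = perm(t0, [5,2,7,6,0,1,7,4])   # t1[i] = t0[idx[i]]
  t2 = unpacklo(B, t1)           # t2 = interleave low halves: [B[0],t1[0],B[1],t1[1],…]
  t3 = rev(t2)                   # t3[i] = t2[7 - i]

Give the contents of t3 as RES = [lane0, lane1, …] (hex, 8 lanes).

RES = [ 0x68  0xf7  0xf7  0xae  0x53  0xe0  0xae  0x41 ]

→ t0 |bf|41|53|e0|cc|ae|68|f7|
→ t1 |ae|53|f7|68|bf|41|f7|cc|
→ t2 |41|ae|e0|53|ae|f7|f7|68|
→ t3 |68|f7|f7|ae|53|e0|ae|41|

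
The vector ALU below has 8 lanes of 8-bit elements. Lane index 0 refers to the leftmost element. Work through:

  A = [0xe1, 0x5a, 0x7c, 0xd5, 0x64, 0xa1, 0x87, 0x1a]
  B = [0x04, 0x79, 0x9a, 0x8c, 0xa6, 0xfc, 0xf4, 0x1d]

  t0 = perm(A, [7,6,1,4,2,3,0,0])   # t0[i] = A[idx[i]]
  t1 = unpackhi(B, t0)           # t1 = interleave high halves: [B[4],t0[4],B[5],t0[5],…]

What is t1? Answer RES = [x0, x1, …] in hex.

RES = [ 0xa6  0x7c  0xfc  0xd5  0xf4  0xe1  0x1d  0xe1 ]

  t0: 1a 87 5a 64 7c d5 e1 e1
  t1: a6 7c fc d5 f4 e1 1d e1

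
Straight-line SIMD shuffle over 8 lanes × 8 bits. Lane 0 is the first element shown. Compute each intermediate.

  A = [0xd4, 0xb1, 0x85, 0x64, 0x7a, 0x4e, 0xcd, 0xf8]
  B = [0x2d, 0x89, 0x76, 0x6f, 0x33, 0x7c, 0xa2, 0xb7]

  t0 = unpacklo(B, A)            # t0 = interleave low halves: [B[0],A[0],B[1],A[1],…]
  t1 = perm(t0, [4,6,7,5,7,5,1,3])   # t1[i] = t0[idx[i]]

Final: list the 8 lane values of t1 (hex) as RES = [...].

RES = [ 0x76  0x6f  0x64  0x85  0x64  0x85  0xd4  0xb1 ]

t0 = [0x2d, 0xd4, 0x89, 0xb1, 0x76, 0x85, 0x6f, 0x64]
t1 = [0x76, 0x6f, 0x64, 0x85, 0x64, 0x85, 0xd4, 0xb1]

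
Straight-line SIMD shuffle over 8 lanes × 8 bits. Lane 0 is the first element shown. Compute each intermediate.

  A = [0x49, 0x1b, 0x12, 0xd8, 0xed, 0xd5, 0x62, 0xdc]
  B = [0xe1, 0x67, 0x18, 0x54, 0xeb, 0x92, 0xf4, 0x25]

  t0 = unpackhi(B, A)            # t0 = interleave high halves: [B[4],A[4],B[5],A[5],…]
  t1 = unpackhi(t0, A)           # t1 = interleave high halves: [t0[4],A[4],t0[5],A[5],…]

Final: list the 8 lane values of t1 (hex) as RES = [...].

→ t0 |eb|ed|92|d5|f4|62|25|dc|
→ t1 |f4|ed|62|d5|25|62|dc|dc|

RES = [0xf4, 0xed, 0x62, 0xd5, 0x25, 0x62, 0xdc, 0xdc]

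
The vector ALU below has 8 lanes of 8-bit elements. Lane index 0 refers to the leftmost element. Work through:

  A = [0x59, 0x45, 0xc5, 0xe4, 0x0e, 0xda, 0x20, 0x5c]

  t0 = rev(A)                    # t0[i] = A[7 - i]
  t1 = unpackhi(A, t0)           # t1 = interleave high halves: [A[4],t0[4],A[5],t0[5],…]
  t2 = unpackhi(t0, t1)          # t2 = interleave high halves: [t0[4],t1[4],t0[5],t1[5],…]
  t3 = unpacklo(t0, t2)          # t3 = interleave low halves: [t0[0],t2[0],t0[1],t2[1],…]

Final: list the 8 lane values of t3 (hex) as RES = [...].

RES = [0x5c, 0xe4, 0x20, 0x20, 0xda, 0xc5, 0x0e, 0x45]

→ t0 |5c|20|da|0e|e4|c5|45|59|
→ t1 |0e|e4|da|c5|20|45|5c|59|
→ t2 |e4|20|c5|45|45|5c|59|59|
→ t3 |5c|e4|20|20|da|c5|0e|45|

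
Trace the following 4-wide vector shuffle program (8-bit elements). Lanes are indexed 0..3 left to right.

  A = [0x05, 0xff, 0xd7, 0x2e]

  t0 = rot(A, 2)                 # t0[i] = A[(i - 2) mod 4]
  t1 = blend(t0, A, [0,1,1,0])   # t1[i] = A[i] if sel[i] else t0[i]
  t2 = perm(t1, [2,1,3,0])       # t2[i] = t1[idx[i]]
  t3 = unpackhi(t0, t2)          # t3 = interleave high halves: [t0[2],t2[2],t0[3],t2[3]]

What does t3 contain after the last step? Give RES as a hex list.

t0 = [0xd7, 0x2e, 0x05, 0xff]
t1 = [0xd7, 0xff, 0xd7, 0xff]
t2 = [0xd7, 0xff, 0xff, 0xd7]
t3 = [0x05, 0xff, 0xff, 0xd7]

RES = [0x05, 0xff, 0xff, 0xd7]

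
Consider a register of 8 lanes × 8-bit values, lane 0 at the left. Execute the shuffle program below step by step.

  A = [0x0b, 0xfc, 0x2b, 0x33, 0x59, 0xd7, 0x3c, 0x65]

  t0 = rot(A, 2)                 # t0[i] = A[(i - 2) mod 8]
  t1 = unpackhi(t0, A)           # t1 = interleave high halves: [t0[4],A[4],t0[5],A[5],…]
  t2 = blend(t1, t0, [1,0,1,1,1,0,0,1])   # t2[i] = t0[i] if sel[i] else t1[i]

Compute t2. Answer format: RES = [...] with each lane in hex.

  t0: 3c 65 0b fc 2b 33 59 d7
  t1: 2b 59 33 d7 59 3c d7 65
  t2: 3c 59 0b fc 2b 3c d7 d7

RES = [ 0x3c  0x59  0x0b  0xfc  0x2b  0x3c  0xd7  0xd7 ]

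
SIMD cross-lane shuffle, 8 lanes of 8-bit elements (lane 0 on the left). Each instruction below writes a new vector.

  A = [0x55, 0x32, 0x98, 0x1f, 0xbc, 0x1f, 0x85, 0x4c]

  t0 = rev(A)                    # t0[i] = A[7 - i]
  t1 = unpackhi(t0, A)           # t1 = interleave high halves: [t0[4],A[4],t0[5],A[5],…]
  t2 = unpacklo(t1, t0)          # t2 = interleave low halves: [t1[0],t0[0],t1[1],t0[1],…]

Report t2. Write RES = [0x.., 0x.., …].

t0 = [0x4c, 0x85, 0x1f, 0xbc, 0x1f, 0x98, 0x32, 0x55]
t1 = [0x1f, 0xbc, 0x98, 0x1f, 0x32, 0x85, 0x55, 0x4c]
t2 = [0x1f, 0x4c, 0xbc, 0x85, 0x98, 0x1f, 0x1f, 0xbc]

RES = [ 0x1f  0x4c  0xbc  0x85  0x98  0x1f  0x1f  0xbc ]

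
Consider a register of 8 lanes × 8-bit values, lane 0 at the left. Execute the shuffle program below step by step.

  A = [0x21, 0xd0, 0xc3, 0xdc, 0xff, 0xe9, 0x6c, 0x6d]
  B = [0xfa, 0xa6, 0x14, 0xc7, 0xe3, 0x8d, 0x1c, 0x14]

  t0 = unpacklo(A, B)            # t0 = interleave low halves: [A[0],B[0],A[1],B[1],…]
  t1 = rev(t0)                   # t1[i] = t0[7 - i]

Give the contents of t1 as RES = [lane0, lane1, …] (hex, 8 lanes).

t0 = [0x21, 0xfa, 0xd0, 0xa6, 0xc3, 0x14, 0xdc, 0xc7]
t1 = [0xc7, 0xdc, 0x14, 0xc3, 0xa6, 0xd0, 0xfa, 0x21]

RES = [0xc7, 0xdc, 0x14, 0xc3, 0xa6, 0xd0, 0xfa, 0x21]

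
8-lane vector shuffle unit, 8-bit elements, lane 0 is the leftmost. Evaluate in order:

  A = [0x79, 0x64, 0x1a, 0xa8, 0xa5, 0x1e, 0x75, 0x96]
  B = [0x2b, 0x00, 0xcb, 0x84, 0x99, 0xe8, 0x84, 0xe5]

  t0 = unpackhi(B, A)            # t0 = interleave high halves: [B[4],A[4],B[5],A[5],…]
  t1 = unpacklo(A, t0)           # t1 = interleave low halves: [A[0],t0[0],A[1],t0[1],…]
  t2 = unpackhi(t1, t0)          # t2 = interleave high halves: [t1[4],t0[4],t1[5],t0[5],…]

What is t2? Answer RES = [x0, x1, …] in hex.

  t0: 99 a5 e8 1e 84 75 e5 96
  t1: 79 99 64 a5 1a e8 a8 1e
  t2: 1a 84 e8 75 a8 e5 1e 96

RES = [0x1a, 0x84, 0xe8, 0x75, 0xa8, 0xe5, 0x1e, 0x96]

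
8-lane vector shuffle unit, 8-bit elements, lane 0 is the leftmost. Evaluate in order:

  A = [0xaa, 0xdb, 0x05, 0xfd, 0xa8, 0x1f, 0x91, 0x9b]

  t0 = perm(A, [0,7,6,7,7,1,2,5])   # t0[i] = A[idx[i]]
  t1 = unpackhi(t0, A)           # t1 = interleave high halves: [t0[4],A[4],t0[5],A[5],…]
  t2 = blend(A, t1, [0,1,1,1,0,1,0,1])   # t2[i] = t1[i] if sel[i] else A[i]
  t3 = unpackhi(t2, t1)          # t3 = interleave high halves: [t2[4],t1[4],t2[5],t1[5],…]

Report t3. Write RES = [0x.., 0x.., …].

RES = [ 0xa8  0x05  0x91  0x91  0x91  0x1f  0x9b  0x9b ]

→ t0 |aa|9b|91|9b|9b|db|05|1f|
→ t1 |9b|a8|db|1f|05|91|1f|9b|
→ t2 |aa|a8|db|1f|a8|91|91|9b|
→ t3 |a8|05|91|91|91|1f|9b|9b|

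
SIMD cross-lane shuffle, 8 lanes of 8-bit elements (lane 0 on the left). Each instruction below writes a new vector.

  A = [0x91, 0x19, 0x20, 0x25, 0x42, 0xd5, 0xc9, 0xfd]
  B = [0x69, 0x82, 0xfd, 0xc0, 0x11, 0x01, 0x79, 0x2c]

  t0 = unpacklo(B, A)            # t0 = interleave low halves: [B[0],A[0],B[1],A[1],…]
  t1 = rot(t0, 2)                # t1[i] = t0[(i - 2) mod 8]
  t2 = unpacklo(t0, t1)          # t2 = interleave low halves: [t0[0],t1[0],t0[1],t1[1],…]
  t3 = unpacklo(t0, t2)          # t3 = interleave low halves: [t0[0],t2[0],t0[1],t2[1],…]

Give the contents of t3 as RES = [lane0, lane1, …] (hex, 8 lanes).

t0 = [0x69, 0x91, 0x82, 0x19, 0xfd, 0x20, 0xc0, 0x25]
t1 = [0xc0, 0x25, 0x69, 0x91, 0x82, 0x19, 0xfd, 0x20]
t2 = [0x69, 0xc0, 0x91, 0x25, 0x82, 0x69, 0x19, 0x91]
t3 = [0x69, 0x69, 0x91, 0xc0, 0x82, 0x91, 0x19, 0x25]

RES = [ 0x69  0x69  0x91  0xc0  0x82  0x91  0x19  0x25 ]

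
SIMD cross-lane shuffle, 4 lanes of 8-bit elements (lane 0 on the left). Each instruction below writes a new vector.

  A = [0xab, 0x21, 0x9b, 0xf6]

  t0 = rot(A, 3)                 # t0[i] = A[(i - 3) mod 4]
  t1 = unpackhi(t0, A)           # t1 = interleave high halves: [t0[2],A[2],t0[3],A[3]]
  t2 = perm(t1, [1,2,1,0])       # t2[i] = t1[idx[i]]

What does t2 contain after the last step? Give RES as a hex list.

RES = [ 0x9b  0xab  0x9b  0xf6 ]

  t0: 21 9b f6 ab
  t1: f6 9b ab f6
  t2: 9b ab 9b f6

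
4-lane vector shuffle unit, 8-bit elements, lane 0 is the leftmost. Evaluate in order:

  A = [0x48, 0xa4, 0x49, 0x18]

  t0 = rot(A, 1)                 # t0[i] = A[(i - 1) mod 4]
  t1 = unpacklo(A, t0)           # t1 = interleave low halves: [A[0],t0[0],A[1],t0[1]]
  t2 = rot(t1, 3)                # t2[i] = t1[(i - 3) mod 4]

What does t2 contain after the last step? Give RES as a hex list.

RES = [0x18, 0xa4, 0x48, 0x48]

  t0: 18 48 a4 49
  t1: 48 18 a4 48
  t2: 18 a4 48 48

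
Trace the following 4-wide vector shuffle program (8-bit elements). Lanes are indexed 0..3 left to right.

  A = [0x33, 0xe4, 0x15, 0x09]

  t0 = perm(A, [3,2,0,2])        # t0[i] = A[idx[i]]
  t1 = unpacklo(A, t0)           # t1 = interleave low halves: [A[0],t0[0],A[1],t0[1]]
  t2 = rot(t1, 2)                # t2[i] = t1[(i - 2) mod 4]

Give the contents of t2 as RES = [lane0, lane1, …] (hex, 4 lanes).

RES = [ 0xe4  0x15  0x33  0x09 ]

  t0: 09 15 33 15
  t1: 33 09 e4 15
  t2: e4 15 33 09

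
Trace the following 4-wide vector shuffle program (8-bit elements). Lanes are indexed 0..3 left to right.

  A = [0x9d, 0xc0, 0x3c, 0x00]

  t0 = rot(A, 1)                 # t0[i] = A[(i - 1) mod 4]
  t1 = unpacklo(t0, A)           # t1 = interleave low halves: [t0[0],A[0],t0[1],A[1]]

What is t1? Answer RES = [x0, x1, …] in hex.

RES = [ 0x00  0x9d  0x9d  0xc0 ]

→ t0 |00|9d|c0|3c|
→ t1 |00|9d|9d|c0|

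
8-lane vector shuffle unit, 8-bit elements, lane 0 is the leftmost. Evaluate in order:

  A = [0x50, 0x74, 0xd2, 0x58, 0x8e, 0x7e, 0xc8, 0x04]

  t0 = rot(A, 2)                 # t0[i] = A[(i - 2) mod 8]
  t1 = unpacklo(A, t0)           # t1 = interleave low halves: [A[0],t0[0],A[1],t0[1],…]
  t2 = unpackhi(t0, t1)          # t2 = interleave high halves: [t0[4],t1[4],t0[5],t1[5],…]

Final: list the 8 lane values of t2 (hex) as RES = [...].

t0 = [0xc8, 0x04, 0x50, 0x74, 0xd2, 0x58, 0x8e, 0x7e]
t1 = [0x50, 0xc8, 0x74, 0x04, 0xd2, 0x50, 0x58, 0x74]
t2 = [0xd2, 0xd2, 0x58, 0x50, 0x8e, 0x58, 0x7e, 0x74]

RES = [0xd2, 0xd2, 0x58, 0x50, 0x8e, 0x58, 0x7e, 0x74]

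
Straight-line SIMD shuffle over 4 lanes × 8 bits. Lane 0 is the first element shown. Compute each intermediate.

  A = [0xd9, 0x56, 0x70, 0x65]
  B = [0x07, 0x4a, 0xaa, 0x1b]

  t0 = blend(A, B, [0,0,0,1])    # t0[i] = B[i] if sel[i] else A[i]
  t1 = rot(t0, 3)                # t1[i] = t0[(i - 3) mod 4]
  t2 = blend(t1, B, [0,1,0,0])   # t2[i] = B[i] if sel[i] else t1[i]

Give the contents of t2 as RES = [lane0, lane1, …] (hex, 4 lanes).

RES = [ 0x56  0x4a  0x1b  0xd9 ]

→ t0 |d9|56|70|1b|
→ t1 |56|70|1b|d9|
→ t2 |56|4a|1b|d9|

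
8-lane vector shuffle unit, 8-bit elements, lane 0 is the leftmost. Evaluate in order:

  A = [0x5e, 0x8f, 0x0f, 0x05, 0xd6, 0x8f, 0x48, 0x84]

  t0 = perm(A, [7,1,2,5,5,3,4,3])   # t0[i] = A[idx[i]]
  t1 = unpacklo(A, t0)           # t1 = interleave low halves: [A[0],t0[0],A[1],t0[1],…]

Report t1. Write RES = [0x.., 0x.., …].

→ t0 |84|8f|0f|8f|8f|05|d6|05|
→ t1 |5e|84|8f|8f|0f|0f|05|8f|

RES = [ 0x5e  0x84  0x8f  0x8f  0x0f  0x0f  0x05  0x8f ]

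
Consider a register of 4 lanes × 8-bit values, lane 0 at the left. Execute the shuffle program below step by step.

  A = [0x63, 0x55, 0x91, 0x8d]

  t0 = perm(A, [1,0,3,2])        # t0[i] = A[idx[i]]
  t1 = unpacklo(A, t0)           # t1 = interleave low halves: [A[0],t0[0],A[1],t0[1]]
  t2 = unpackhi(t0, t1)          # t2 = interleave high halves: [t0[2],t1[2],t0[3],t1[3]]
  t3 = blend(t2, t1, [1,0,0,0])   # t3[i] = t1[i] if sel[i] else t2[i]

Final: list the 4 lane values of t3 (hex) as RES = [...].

RES = [ 0x63  0x55  0x91  0x63 ]

t0 = [0x55, 0x63, 0x8d, 0x91]
t1 = [0x63, 0x55, 0x55, 0x63]
t2 = [0x8d, 0x55, 0x91, 0x63]
t3 = [0x63, 0x55, 0x91, 0x63]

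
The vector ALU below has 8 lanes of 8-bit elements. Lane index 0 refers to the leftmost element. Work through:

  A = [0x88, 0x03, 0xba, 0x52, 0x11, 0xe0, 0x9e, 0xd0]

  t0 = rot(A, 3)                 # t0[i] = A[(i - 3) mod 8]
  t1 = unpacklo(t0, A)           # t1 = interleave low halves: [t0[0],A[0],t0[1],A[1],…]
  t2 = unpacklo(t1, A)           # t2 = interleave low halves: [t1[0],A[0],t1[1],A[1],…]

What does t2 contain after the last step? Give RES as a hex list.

  t0: e0 9e d0 88 03 ba 52 11
  t1: e0 88 9e 03 d0 ba 88 52
  t2: e0 88 88 03 9e ba 03 52

RES = [ 0xe0  0x88  0x88  0x03  0x9e  0xba  0x03  0x52 ]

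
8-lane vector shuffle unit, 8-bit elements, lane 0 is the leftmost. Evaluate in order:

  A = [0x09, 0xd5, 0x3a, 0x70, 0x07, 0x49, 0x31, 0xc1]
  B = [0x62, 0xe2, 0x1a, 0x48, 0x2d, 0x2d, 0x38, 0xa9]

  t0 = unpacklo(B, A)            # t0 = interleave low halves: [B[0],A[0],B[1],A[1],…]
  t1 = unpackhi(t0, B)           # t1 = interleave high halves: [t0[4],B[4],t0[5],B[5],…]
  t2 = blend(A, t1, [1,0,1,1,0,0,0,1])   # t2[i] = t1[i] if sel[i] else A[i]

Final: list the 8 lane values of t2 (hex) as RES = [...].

RES = [ 0x1a  0xd5  0x3a  0x2d  0x07  0x49  0x31  0xa9 ]

  t0: 62 09 e2 d5 1a 3a 48 70
  t1: 1a 2d 3a 2d 48 38 70 a9
  t2: 1a d5 3a 2d 07 49 31 a9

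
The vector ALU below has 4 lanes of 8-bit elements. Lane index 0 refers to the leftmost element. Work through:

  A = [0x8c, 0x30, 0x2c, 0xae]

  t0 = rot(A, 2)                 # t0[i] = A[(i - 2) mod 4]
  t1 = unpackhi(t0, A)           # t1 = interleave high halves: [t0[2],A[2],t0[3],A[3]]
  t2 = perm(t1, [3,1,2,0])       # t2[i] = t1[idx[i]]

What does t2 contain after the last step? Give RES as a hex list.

RES = [ 0xae  0x2c  0x30  0x8c ]

t0 = [0x2c, 0xae, 0x8c, 0x30]
t1 = [0x8c, 0x2c, 0x30, 0xae]
t2 = [0xae, 0x2c, 0x30, 0x8c]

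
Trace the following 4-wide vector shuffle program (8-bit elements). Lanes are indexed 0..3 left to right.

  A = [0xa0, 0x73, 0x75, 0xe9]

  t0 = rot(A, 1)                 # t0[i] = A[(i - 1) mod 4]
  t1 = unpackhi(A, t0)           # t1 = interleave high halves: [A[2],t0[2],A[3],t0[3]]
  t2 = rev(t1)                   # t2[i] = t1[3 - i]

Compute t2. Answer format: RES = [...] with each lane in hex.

→ t0 |e9|a0|73|75|
→ t1 |75|73|e9|75|
→ t2 |75|e9|73|75|

RES = [ 0x75  0xe9  0x73  0x75 ]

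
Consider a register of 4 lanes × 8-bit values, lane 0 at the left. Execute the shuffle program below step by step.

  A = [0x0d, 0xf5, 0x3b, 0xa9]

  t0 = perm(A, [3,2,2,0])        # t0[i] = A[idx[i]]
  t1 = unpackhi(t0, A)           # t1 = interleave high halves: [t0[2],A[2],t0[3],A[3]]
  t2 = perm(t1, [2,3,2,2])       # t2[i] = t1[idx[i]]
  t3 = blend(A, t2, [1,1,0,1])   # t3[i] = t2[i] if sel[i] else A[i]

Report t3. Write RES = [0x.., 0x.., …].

RES = [0x0d, 0xa9, 0x3b, 0x0d]

→ t0 |a9|3b|3b|0d|
→ t1 |3b|3b|0d|a9|
→ t2 |0d|a9|0d|0d|
→ t3 |0d|a9|3b|0d|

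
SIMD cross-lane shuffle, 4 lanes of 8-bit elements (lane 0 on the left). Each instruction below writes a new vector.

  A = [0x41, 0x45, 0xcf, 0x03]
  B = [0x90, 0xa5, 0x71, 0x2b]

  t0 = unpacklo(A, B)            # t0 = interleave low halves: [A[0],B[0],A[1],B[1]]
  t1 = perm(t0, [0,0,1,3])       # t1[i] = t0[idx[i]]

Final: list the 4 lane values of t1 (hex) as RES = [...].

t0 = [0x41, 0x90, 0x45, 0xa5]
t1 = [0x41, 0x41, 0x90, 0xa5]

RES = [ 0x41  0x41  0x90  0xa5 ]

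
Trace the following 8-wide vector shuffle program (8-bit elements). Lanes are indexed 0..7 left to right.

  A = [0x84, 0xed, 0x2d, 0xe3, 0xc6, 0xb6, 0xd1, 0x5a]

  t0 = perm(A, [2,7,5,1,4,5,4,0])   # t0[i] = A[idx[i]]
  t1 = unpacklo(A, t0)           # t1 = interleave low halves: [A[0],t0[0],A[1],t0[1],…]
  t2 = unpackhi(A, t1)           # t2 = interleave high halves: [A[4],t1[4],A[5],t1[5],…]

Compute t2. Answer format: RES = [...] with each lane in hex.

RES = [ 0xc6  0x2d  0xb6  0xb6  0xd1  0xe3  0x5a  0xed ]

t0 = [0x2d, 0x5a, 0xb6, 0xed, 0xc6, 0xb6, 0xc6, 0x84]
t1 = [0x84, 0x2d, 0xed, 0x5a, 0x2d, 0xb6, 0xe3, 0xed]
t2 = [0xc6, 0x2d, 0xb6, 0xb6, 0xd1, 0xe3, 0x5a, 0xed]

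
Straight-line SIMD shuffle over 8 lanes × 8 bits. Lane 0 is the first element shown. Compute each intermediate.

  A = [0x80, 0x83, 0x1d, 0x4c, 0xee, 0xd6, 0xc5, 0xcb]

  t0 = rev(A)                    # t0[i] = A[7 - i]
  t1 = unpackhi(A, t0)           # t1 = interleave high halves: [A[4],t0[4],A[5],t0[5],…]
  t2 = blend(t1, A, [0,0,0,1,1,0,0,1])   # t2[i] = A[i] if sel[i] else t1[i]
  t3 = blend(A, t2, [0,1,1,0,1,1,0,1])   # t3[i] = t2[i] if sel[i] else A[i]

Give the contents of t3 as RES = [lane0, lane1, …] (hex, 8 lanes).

RES = [0x80, 0x4c, 0xd6, 0x4c, 0xee, 0x83, 0xc5, 0xcb]

t0 = [0xcb, 0xc5, 0xd6, 0xee, 0x4c, 0x1d, 0x83, 0x80]
t1 = [0xee, 0x4c, 0xd6, 0x1d, 0xc5, 0x83, 0xcb, 0x80]
t2 = [0xee, 0x4c, 0xd6, 0x4c, 0xee, 0x83, 0xcb, 0xcb]
t3 = [0x80, 0x4c, 0xd6, 0x4c, 0xee, 0x83, 0xc5, 0xcb]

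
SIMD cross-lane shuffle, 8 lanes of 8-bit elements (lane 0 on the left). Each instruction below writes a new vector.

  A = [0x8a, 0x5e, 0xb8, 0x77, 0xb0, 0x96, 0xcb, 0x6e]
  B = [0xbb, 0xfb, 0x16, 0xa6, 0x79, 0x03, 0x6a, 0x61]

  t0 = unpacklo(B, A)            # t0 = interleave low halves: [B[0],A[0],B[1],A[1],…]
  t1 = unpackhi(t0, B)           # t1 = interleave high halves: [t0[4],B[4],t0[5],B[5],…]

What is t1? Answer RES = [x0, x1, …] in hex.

RES = [0x16, 0x79, 0xb8, 0x03, 0xa6, 0x6a, 0x77, 0x61]

  t0: bb 8a fb 5e 16 b8 a6 77
  t1: 16 79 b8 03 a6 6a 77 61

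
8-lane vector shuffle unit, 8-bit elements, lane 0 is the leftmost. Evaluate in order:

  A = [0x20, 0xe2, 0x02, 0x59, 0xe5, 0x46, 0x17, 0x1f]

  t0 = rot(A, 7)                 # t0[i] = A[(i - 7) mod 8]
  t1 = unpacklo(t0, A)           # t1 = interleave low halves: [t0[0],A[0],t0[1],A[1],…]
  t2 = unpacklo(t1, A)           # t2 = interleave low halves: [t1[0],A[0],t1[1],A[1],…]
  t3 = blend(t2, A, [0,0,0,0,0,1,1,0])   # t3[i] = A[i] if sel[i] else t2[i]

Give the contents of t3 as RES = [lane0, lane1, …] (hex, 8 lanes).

  t0: e2 02 59 e5 46 17 1f 20
  t1: e2 20 02 e2 59 02 e5 59
  t2: e2 20 20 e2 02 02 e2 59
  t3: e2 20 20 e2 02 46 17 59

RES = [ 0xe2  0x20  0x20  0xe2  0x02  0x46  0x17  0x59 ]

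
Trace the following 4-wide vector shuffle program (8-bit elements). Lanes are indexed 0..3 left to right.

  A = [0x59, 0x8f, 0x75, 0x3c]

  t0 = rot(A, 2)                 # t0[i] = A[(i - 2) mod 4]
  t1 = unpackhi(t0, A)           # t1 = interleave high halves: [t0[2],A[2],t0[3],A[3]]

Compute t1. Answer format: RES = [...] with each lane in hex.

RES = [ 0x59  0x75  0x8f  0x3c ]

  t0: 75 3c 59 8f
  t1: 59 75 8f 3c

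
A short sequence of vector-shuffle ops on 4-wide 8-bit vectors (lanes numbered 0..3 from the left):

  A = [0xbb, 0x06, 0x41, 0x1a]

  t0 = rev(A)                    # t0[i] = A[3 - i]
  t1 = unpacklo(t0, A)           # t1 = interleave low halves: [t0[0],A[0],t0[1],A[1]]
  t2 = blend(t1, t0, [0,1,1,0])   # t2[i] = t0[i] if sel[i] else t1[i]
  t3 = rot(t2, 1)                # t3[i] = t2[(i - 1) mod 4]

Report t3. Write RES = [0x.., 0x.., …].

→ t0 |1a|41|06|bb|
→ t1 |1a|bb|41|06|
→ t2 |1a|41|06|06|
→ t3 |06|1a|41|06|

RES = [ 0x06  0x1a  0x41  0x06 ]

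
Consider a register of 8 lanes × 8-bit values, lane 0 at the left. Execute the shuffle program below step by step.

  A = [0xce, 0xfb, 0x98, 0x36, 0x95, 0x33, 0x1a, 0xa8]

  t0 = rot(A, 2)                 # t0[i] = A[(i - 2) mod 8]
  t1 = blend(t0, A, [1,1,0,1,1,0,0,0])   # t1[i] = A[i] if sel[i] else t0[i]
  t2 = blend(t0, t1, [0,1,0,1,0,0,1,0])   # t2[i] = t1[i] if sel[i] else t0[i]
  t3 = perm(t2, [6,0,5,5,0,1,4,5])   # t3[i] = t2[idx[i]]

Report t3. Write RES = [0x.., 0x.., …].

  t0: 1a a8 ce fb 98 36 95 33
  t1: ce fb ce 36 95 36 95 33
  t2: 1a fb ce 36 98 36 95 33
  t3: 95 1a 36 36 1a fb 98 36

RES = [ 0x95  0x1a  0x36  0x36  0x1a  0xfb  0x98  0x36 ]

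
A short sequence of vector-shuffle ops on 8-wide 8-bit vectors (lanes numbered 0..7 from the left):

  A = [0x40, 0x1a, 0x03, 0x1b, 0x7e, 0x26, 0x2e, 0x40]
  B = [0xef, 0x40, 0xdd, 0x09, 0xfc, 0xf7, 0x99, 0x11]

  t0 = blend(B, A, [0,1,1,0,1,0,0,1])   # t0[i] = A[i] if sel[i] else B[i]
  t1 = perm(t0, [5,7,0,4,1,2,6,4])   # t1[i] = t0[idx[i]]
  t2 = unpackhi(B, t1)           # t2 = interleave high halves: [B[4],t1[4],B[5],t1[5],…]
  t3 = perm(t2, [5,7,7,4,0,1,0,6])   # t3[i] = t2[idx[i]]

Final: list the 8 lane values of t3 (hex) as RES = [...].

→ t0 |ef|1a|03|09|7e|f7|99|40|
→ t1 |f7|40|ef|7e|1a|03|99|7e|
→ t2 |fc|1a|f7|03|99|99|11|7e|
→ t3 |99|7e|7e|99|fc|1a|fc|11|

RES = [ 0x99  0x7e  0x7e  0x99  0xfc  0x1a  0xfc  0x11 ]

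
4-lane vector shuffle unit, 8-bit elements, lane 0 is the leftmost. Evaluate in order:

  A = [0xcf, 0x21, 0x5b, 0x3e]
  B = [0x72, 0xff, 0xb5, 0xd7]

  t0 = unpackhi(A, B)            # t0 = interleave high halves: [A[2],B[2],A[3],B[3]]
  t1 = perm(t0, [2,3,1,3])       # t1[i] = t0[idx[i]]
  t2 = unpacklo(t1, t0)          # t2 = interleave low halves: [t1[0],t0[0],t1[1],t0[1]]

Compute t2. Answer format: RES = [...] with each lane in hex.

RES = [ 0x3e  0x5b  0xd7  0xb5 ]

  t0: 5b b5 3e d7
  t1: 3e d7 b5 d7
  t2: 3e 5b d7 b5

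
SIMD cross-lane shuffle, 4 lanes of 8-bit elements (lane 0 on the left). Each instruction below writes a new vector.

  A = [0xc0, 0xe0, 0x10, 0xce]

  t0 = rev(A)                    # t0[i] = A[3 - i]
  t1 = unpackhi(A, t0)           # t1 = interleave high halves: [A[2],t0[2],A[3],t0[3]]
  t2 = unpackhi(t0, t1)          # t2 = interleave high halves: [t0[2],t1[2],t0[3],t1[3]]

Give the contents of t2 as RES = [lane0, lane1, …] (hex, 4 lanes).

RES = [0xe0, 0xce, 0xc0, 0xc0]

  t0: ce 10 e0 c0
  t1: 10 e0 ce c0
  t2: e0 ce c0 c0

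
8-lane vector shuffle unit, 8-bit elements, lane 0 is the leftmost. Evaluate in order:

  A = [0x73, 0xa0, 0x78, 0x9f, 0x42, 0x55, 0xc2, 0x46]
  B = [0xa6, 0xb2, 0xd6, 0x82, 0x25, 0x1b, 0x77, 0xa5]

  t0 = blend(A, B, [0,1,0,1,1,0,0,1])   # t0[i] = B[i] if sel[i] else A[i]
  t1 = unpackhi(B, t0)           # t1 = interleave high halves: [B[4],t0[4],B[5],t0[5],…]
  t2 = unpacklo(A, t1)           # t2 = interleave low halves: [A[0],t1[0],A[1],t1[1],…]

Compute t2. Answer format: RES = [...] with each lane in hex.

RES = [0x73, 0x25, 0xa0, 0x25, 0x78, 0x1b, 0x9f, 0x55]

  t0: 73 b2 78 82 25 55 c2 a5
  t1: 25 25 1b 55 77 c2 a5 a5
  t2: 73 25 a0 25 78 1b 9f 55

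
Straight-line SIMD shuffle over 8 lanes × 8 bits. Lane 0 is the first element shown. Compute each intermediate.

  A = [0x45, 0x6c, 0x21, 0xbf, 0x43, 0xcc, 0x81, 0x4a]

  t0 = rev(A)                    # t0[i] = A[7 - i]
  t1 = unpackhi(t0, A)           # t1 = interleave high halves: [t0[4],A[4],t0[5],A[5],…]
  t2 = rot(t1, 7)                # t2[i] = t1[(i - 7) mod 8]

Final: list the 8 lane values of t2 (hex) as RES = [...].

→ t0 |4a|81|cc|43|bf|21|6c|45|
→ t1 |bf|43|21|cc|6c|81|45|4a|
→ t2 |43|21|cc|6c|81|45|4a|bf|

RES = [0x43, 0x21, 0xcc, 0x6c, 0x81, 0x45, 0x4a, 0xbf]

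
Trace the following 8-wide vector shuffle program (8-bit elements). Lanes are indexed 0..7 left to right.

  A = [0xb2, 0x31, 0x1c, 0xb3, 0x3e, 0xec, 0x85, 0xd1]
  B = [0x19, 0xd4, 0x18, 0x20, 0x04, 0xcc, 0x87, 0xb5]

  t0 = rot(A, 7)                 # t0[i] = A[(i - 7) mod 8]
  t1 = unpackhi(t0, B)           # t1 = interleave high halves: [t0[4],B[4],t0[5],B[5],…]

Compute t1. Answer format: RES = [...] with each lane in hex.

  t0: 31 1c b3 3e ec 85 d1 b2
  t1: ec 04 85 cc d1 87 b2 b5

RES = [0xec, 0x04, 0x85, 0xcc, 0xd1, 0x87, 0xb2, 0xb5]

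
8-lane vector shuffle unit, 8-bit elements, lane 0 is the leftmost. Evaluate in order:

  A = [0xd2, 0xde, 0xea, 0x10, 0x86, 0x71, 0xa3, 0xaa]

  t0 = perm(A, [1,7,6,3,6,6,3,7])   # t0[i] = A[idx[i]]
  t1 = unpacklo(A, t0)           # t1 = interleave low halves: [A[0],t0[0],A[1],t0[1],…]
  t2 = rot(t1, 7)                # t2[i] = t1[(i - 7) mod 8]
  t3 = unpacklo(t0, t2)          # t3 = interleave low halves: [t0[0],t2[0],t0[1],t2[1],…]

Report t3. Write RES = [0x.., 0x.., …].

RES = [ 0xde  0xde  0xaa  0xde  0xa3  0xaa  0x10  0xea ]

→ t0 |de|aa|a3|10|a3|a3|10|aa|
→ t1 |d2|de|de|aa|ea|a3|10|10|
→ t2 |de|de|aa|ea|a3|10|10|d2|
→ t3 |de|de|aa|de|a3|aa|10|ea|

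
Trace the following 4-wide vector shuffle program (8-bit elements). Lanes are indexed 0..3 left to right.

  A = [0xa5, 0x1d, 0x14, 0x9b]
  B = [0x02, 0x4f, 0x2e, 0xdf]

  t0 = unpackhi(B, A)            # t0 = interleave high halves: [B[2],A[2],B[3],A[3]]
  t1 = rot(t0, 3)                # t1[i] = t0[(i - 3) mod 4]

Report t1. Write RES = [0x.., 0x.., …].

  t0: 2e 14 df 9b
  t1: 14 df 9b 2e

RES = [ 0x14  0xdf  0x9b  0x2e ]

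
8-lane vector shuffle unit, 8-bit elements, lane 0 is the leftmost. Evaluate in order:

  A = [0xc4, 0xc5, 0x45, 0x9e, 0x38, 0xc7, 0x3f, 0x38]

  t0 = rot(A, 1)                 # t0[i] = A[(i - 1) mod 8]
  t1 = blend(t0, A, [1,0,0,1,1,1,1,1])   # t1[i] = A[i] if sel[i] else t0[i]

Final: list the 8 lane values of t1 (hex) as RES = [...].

RES = [0xc4, 0xc4, 0xc5, 0x9e, 0x38, 0xc7, 0x3f, 0x38]

  t0: 38 c4 c5 45 9e 38 c7 3f
  t1: c4 c4 c5 9e 38 c7 3f 38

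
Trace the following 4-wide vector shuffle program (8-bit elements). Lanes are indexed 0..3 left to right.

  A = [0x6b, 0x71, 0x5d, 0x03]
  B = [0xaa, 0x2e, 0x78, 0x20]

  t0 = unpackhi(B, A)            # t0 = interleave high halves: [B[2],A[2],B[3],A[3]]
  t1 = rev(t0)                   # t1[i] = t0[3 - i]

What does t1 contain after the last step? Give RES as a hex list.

RES = [0x03, 0x20, 0x5d, 0x78]

t0 = [0x78, 0x5d, 0x20, 0x03]
t1 = [0x03, 0x20, 0x5d, 0x78]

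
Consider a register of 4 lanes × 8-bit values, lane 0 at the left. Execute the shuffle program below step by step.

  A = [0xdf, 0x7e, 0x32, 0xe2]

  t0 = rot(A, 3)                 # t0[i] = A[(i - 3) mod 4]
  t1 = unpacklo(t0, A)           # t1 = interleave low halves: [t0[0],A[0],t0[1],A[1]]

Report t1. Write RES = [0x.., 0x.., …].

→ t0 |7e|32|e2|df|
→ t1 |7e|df|32|7e|

RES = [ 0x7e  0xdf  0x32  0x7e ]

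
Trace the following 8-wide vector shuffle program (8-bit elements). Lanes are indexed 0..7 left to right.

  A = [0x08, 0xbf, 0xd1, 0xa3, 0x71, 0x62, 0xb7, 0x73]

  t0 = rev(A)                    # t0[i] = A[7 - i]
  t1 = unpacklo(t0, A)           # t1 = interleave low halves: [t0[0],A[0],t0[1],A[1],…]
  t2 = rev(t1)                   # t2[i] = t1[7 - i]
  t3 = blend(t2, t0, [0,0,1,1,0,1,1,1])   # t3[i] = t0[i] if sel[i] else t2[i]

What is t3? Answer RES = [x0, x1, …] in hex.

RES = [0xa3, 0x71, 0x62, 0x71, 0xbf, 0xd1, 0xbf, 0x08]

t0 = [0x73, 0xb7, 0x62, 0x71, 0xa3, 0xd1, 0xbf, 0x08]
t1 = [0x73, 0x08, 0xb7, 0xbf, 0x62, 0xd1, 0x71, 0xa3]
t2 = [0xa3, 0x71, 0xd1, 0x62, 0xbf, 0xb7, 0x08, 0x73]
t3 = [0xa3, 0x71, 0x62, 0x71, 0xbf, 0xd1, 0xbf, 0x08]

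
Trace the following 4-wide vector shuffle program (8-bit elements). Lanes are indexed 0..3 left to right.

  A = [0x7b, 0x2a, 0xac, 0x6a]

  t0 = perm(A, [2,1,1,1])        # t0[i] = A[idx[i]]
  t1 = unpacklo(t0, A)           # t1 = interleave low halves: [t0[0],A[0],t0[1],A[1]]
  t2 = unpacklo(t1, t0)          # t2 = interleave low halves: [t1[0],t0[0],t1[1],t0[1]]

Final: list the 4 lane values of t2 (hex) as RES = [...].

RES = [ 0xac  0xac  0x7b  0x2a ]

→ t0 |ac|2a|2a|2a|
→ t1 |ac|7b|2a|2a|
→ t2 |ac|ac|7b|2a|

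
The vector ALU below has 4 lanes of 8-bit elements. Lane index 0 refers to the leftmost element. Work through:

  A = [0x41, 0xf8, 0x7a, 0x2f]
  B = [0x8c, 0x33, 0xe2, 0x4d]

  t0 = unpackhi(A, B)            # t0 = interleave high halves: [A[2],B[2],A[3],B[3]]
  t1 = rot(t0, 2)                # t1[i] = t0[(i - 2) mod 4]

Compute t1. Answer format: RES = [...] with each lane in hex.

RES = [0x2f, 0x4d, 0x7a, 0xe2]

t0 = [0x7a, 0xe2, 0x2f, 0x4d]
t1 = [0x2f, 0x4d, 0x7a, 0xe2]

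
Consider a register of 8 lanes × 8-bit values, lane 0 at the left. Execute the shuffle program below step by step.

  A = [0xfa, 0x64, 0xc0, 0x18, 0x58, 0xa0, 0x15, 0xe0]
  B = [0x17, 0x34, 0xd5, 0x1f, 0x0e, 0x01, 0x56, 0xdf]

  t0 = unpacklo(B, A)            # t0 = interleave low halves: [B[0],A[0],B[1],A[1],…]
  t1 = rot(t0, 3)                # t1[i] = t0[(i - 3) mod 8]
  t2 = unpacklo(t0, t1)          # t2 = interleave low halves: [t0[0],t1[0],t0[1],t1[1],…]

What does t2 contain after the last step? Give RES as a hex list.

RES = [0x17, 0xc0, 0xfa, 0x1f, 0x34, 0x18, 0x64, 0x17]

→ t0 |17|fa|34|64|d5|c0|1f|18|
→ t1 |c0|1f|18|17|fa|34|64|d5|
→ t2 |17|c0|fa|1f|34|18|64|17|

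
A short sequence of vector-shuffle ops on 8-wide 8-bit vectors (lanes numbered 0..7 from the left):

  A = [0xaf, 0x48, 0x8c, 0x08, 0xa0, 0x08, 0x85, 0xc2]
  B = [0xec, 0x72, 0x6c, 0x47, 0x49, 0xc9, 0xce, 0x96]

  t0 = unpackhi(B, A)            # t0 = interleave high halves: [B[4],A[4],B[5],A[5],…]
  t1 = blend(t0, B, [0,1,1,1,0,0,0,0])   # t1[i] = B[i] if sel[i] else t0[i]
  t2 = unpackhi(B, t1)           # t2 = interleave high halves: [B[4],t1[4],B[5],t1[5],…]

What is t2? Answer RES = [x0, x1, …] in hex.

RES = [0x49, 0xce, 0xc9, 0x85, 0xce, 0x96, 0x96, 0xc2]

  t0: 49 a0 c9 08 ce 85 96 c2
  t1: 49 72 6c 47 ce 85 96 c2
  t2: 49 ce c9 85 ce 96 96 c2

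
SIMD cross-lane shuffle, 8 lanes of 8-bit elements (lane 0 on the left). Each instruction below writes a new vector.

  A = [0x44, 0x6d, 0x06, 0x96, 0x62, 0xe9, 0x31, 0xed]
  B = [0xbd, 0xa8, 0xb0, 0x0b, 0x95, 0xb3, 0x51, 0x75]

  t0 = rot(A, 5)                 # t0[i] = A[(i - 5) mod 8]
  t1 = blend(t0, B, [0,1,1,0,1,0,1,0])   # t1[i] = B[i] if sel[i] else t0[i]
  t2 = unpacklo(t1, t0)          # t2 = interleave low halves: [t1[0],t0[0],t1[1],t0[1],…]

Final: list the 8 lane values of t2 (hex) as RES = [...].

RES = [0x96, 0x96, 0xa8, 0x62, 0xb0, 0xe9, 0x31, 0x31]

→ t0 |96|62|e9|31|ed|44|6d|06|
→ t1 |96|a8|b0|31|95|44|51|06|
→ t2 |96|96|a8|62|b0|e9|31|31|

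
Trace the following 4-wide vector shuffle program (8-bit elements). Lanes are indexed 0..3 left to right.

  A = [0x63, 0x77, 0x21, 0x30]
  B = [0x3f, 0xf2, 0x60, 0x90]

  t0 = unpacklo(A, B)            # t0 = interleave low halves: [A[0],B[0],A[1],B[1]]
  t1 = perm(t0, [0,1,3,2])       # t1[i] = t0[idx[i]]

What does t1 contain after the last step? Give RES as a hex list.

RES = [ 0x63  0x3f  0xf2  0x77 ]

  t0: 63 3f 77 f2
  t1: 63 3f f2 77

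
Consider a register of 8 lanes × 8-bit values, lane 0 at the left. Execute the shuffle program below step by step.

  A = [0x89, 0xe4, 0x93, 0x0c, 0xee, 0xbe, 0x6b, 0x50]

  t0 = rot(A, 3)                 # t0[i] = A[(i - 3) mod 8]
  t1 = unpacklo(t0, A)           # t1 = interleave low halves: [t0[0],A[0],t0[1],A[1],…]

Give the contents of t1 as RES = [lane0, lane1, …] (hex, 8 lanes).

  t0: be 6b 50 89 e4 93 0c ee
  t1: be 89 6b e4 50 93 89 0c

RES = [ 0xbe  0x89  0x6b  0xe4  0x50  0x93  0x89  0x0c ]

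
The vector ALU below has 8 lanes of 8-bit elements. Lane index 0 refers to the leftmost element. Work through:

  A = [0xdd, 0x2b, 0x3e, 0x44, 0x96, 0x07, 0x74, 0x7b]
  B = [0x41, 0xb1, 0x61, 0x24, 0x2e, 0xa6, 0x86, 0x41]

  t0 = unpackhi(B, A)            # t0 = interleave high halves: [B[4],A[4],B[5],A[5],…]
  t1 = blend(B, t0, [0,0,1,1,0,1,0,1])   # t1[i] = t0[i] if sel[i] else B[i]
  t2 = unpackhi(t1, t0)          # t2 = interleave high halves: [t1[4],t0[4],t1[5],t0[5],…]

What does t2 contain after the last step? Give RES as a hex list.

RES = [0x2e, 0x86, 0x74, 0x74, 0x86, 0x41, 0x7b, 0x7b]

  t0: 2e 96 a6 07 86 74 41 7b
  t1: 41 b1 a6 07 2e 74 86 7b
  t2: 2e 86 74 74 86 41 7b 7b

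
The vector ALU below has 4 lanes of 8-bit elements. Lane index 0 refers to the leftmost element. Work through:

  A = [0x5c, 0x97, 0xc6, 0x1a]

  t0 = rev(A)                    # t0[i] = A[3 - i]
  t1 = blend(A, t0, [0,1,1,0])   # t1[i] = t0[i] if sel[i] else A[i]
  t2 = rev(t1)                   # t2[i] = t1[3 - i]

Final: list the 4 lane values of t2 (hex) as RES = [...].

RES = [0x1a, 0x97, 0xc6, 0x5c]

t0 = [0x1a, 0xc6, 0x97, 0x5c]
t1 = [0x5c, 0xc6, 0x97, 0x1a]
t2 = [0x1a, 0x97, 0xc6, 0x5c]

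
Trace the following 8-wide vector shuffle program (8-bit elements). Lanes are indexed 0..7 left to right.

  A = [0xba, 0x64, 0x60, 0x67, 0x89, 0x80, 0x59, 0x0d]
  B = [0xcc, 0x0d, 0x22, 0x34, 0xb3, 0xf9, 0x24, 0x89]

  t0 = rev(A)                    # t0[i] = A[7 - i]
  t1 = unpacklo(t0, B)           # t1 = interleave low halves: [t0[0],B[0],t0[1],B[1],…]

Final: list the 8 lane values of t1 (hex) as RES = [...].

RES = [0x0d, 0xcc, 0x59, 0x0d, 0x80, 0x22, 0x89, 0x34]

t0 = [0x0d, 0x59, 0x80, 0x89, 0x67, 0x60, 0x64, 0xba]
t1 = [0x0d, 0xcc, 0x59, 0x0d, 0x80, 0x22, 0x89, 0x34]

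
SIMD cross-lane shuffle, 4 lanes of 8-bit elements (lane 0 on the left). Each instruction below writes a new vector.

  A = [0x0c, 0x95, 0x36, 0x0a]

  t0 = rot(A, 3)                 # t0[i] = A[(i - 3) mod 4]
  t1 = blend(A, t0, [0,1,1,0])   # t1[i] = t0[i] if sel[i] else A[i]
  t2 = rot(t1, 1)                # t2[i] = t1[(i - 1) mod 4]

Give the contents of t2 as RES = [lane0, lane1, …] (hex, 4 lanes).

  t0: 95 36 0a 0c
  t1: 0c 36 0a 0a
  t2: 0a 0c 36 0a

RES = [0x0a, 0x0c, 0x36, 0x0a]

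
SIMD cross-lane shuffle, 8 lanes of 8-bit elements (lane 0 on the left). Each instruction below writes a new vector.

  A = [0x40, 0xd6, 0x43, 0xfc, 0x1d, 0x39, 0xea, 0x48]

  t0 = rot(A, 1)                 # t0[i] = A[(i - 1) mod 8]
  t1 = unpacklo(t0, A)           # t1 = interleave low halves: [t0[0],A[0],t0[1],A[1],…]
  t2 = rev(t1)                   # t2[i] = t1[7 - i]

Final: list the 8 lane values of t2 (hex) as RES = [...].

RES = [0xfc, 0x43, 0x43, 0xd6, 0xd6, 0x40, 0x40, 0x48]

t0 = [0x48, 0x40, 0xd6, 0x43, 0xfc, 0x1d, 0x39, 0xea]
t1 = [0x48, 0x40, 0x40, 0xd6, 0xd6, 0x43, 0x43, 0xfc]
t2 = [0xfc, 0x43, 0x43, 0xd6, 0xd6, 0x40, 0x40, 0x48]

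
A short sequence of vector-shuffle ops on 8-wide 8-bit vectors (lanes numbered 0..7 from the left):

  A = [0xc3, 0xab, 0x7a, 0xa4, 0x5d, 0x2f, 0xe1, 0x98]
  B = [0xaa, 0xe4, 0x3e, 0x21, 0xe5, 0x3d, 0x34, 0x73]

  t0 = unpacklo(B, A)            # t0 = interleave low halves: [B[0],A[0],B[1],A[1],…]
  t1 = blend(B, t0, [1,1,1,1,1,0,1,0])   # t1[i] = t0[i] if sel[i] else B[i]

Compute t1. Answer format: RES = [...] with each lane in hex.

RES = [0xaa, 0xc3, 0xe4, 0xab, 0x3e, 0x3d, 0x21, 0x73]

→ t0 |aa|c3|e4|ab|3e|7a|21|a4|
→ t1 |aa|c3|e4|ab|3e|3d|21|73|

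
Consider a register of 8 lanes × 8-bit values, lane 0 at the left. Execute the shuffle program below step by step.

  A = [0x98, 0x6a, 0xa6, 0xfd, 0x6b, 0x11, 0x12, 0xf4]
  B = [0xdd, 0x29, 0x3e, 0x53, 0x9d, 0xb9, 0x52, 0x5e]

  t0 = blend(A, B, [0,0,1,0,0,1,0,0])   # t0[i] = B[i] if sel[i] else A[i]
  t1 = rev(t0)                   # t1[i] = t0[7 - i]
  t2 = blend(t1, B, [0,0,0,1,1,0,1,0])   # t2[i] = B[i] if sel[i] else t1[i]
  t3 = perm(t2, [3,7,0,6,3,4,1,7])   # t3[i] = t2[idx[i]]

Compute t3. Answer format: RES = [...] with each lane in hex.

RES = [ 0x53  0x98  0xf4  0x52  0x53  0x9d  0x12  0x98 ]

  t0: 98 6a 3e fd 6b b9 12 f4
  t1: f4 12 b9 6b fd 3e 6a 98
  t2: f4 12 b9 53 9d 3e 52 98
  t3: 53 98 f4 52 53 9d 12 98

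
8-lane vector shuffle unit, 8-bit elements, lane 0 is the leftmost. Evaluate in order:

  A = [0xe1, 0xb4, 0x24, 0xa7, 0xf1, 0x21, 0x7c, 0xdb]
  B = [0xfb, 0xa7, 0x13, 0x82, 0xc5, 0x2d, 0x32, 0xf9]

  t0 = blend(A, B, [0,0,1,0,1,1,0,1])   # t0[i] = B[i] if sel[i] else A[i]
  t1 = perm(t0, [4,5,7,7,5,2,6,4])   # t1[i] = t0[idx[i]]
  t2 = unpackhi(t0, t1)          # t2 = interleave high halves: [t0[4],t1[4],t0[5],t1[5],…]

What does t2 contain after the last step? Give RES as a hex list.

RES = [ 0xc5  0x2d  0x2d  0x13  0x7c  0x7c  0xf9  0xc5 ]

→ t0 |e1|b4|13|a7|c5|2d|7c|f9|
→ t1 |c5|2d|f9|f9|2d|13|7c|c5|
→ t2 |c5|2d|2d|13|7c|7c|f9|c5|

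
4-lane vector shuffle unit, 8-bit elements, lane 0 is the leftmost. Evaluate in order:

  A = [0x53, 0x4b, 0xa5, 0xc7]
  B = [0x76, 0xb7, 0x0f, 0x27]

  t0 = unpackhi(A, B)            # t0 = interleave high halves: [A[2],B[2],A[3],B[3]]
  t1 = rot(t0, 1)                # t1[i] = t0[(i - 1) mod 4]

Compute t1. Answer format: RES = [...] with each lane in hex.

t0 = [0xa5, 0x0f, 0xc7, 0x27]
t1 = [0x27, 0xa5, 0x0f, 0xc7]

RES = [ 0x27  0xa5  0x0f  0xc7 ]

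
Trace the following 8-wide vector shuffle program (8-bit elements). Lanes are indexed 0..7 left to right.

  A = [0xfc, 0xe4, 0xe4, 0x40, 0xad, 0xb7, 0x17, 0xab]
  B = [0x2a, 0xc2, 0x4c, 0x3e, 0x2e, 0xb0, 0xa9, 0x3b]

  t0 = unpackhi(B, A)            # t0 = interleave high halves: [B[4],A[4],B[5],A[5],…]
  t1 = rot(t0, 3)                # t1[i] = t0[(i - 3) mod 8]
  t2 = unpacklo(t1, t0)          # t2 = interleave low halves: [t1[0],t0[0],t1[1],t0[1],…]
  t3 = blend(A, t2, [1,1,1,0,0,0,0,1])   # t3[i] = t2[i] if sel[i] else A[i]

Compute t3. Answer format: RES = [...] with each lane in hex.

RES = [ 0x17  0x2e  0x3b  0x40  0xad  0xb7  0x17  0xb7 ]

t0 = [0x2e, 0xad, 0xb0, 0xb7, 0xa9, 0x17, 0x3b, 0xab]
t1 = [0x17, 0x3b, 0xab, 0x2e, 0xad, 0xb0, 0xb7, 0xa9]
t2 = [0x17, 0x2e, 0x3b, 0xad, 0xab, 0xb0, 0x2e, 0xb7]
t3 = [0x17, 0x2e, 0x3b, 0x40, 0xad, 0xb7, 0x17, 0xb7]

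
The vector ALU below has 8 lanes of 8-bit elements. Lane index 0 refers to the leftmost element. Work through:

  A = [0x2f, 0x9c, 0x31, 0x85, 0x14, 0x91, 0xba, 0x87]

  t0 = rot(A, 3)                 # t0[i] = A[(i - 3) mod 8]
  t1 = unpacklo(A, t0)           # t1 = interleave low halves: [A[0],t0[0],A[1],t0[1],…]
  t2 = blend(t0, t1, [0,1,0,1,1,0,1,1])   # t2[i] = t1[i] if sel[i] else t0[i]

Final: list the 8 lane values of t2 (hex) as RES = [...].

t0 = [0x91, 0xba, 0x87, 0x2f, 0x9c, 0x31, 0x85, 0x14]
t1 = [0x2f, 0x91, 0x9c, 0xba, 0x31, 0x87, 0x85, 0x2f]
t2 = [0x91, 0x91, 0x87, 0xba, 0x31, 0x31, 0x85, 0x2f]

RES = [ 0x91  0x91  0x87  0xba  0x31  0x31  0x85  0x2f ]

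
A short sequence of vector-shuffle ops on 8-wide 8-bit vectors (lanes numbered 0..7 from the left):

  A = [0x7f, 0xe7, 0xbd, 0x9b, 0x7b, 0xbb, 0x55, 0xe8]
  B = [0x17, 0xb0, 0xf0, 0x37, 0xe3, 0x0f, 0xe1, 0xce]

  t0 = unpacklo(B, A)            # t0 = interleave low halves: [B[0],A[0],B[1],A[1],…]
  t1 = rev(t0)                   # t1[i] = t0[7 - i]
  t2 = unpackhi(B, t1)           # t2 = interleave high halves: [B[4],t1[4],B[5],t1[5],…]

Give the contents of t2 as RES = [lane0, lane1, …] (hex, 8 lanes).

t0 = [0x17, 0x7f, 0xb0, 0xe7, 0xf0, 0xbd, 0x37, 0x9b]
t1 = [0x9b, 0x37, 0xbd, 0xf0, 0xe7, 0xb0, 0x7f, 0x17]
t2 = [0xe3, 0xe7, 0x0f, 0xb0, 0xe1, 0x7f, 0xce, 0x17]

RES = [0xe3, 0xe7, 0x0f, 0xb0, 0xe1, 0x7f, 0xce, 0x17]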